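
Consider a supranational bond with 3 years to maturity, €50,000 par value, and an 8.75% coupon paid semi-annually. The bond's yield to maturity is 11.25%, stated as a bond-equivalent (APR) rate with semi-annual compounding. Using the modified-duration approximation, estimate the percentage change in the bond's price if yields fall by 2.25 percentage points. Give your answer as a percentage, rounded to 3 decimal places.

Periodic yield y = 0.05625. Modified duration first:
  t   CF        PV=CF/(1+0.05625)^t    t·PV
  1     2,187.50     2,071.0059     2,071.0059
  2     2,187.50     1,960.7157     3,921.4313
  3     2,187.50     1,856.2989     5,568.8966
  4     2,187.50     1,757.4427     7,029.7708
  5     2,187.50     1,663.8511     8,319.2554
  6    52,187.50    37,580.8121   225,484.8728
  Σ                 46,890.1263   252,395.2328
P = 46,890.1263; D_Mac = 5.38269 half-year periods = 2.69135 yrs; D_mod = 2.69135/(1+0.05625) = 2.54802 yrs.
ΔP/P ≈ -D_mod · Δy = -2.54802 × (-0.0225) = +0.057330 = +5.7330%.

+5.733%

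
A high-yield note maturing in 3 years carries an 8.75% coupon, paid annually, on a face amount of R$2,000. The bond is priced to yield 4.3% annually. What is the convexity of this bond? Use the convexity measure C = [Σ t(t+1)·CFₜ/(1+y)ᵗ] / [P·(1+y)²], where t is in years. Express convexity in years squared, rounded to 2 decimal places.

9.95

With y = 0.043:
  t   CF        PV=CF/(1+0.043)^t    t·PV        t(t+1)·PV
  1       175.00       167.7852       167.7852         335.5705
  2       175.00       160.8679       321.7358         965.2075
  3     2,175.00     1,916.9304     5,750.7911      23,003.1643
  Σ                  2,245.5835     6,240.3121      24,303.9423
P = 2,245.5835.
Convexity = Σ t(t+1)·PV / [P·(1+y)²] = 24,303.9423 / (2,245.5835 × 1.087849) = 9.94899.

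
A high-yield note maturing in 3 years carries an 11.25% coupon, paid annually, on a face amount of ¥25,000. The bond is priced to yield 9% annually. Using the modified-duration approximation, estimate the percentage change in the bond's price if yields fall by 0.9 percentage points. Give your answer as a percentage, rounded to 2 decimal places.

Periodic yield y = 0.09. Modified duration first:
  t   CF        PV=CF/(1+0.09)^t    t·PV
  1     2,812.50     2,580.2752     2,580.2752
  2     2,812.50     2,367.2250     4,734.4500
  3    27,812.50    21,476.3530    64,429.0591
  Σ                 26,423.8532    71,743.7843
P = 26,423.8532; D_Mac = 2.71511 yrs; D_mod = 2.71511/(1+0.09) = 2.49093 yrs.
ΔP/P ≈ -D_mod · Δy = -2.49093 × (-0.009) = +0.022418 = +2.2418%.

+2.24%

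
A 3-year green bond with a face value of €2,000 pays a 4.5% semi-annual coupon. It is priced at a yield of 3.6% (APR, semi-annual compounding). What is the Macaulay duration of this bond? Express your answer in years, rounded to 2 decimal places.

2.84 years

Periodic yield y = 0.018. Discount each cash flow and weight by its period:
  t   CF        PV=CF/(1+0.018)^t    t·PV
  1        45.00        44.2043        44.2043
  2        45.00        43.4227        86.8454
  3        45.00        42.6549       127.9648
  4        45.00        41.9007       167.6028
  5        45.00        41.1598       205.7992
  6     2,045.00     1,837.4124    11,024.4744
  Σ                  2,050.7549    11,656.8910
Price P = Σ PV = 2,050.7549.
Macaulay duration = Σ(t·PV) / P = 11,656.8910 / 2,050.7549 = 5.68420 half-year periods.
In years: 5.68420 / 2 = 2.84210 years.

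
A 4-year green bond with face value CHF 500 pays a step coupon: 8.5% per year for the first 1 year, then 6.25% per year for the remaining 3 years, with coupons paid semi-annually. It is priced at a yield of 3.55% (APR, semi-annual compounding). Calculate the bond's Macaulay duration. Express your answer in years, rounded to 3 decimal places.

3.566 years

Periodic yield y = 0.01775. Discount each cash flow and weight by its period:
  t   CF        PV=CF/(1+0.01775)^t    t·PV
  1       21.250        20.8794        20.8794
  2       21.250        20.5152        41.0305
  3       15.625        14.8217        44.4650
  4       15.625        14.5632        58.2526
  5       15.625        14.3092        71.5459
  6       15.625        14.0596        84.3577
  7       15.625        13.8144        96.7008
  8      515.625       447.9248     3,583.3981
  Σ                    560.8874     4,000.6300
Price P = Σ PV = 560.8874.
Macaulay duration = Σ(t·PV) / P = 4,000.6300 / 560.8874 = 7.13268 half-year periods.
In years: 7.13268 / 2 = 3.56634 years.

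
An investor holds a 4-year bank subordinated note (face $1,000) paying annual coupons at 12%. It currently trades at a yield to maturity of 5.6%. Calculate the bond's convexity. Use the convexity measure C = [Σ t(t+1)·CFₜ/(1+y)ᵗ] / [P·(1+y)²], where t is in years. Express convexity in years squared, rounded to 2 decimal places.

14.73

With y = 0.056:
  t   CF        PV=CF/(1+0.056)^t    t·PV        t(t+1)·PV
  1       120.00       113.6364       113.6364         227.2727
  2       120.00       107.6102       215.2204         645.6612
  3       120.00       101.9036       305.7108       1,222.8431
  4     1,120.00       900.6631     3,602.6522      18,013.2612
  Σ                  1,223.8132     4,237.2198      20,109.0381
P = 1,223.8132.
Convexity = Σ t(t+1)·PV / [P·(1+y)²] = 20,109.0381 / (1,223.8132 × 1.115136) = 14.73494.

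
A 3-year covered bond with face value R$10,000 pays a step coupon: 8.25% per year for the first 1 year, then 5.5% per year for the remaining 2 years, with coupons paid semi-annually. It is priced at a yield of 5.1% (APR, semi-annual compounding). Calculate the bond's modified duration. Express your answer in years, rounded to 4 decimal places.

Periodic yield y = 0.0255. First find Macaulay duration:
  t   CF        PV=CF/(1+0.0255)^t    t·PV
  1       412.50       402.2428       402.2428
  2       412.50       392.2407       784.4813
  3       275.00       254.9915       764.9745
  4       275.00       248.6509       994.6036
  5       275.00       242.4680     1,212.3398
  6    10,275.00     8,834.2125    53,005.2751
  Σ                 10,374.8064    57,163.9172
P = 10,374.8064; Macaulay duration = 57,163.9172 / 10,374.8064 = 5.50988 half-year periods = 2.75494 years.
Modified duration = D_Mac / (1 + y) = 2.75494 / 1.0255 = 2.68643 years.

2.6864 years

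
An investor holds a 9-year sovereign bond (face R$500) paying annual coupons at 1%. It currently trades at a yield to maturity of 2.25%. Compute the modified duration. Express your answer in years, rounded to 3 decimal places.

8.438 years

Periodic yield y = 0.0225. First find Macaulay duration:
  t   CF        PV=CF/(1+0.0225)^t    t·PV
  1         5.00         4.8900         4.8900
  2         5.00         4.7824         9.5647
  3         5.00         4.6771        14.0314
  4         5.00         4.5742        18.2969
  5         5.00         4.4736        22.3678
  6         5.00         4.3751        26.2507
  7         5.00         4.2788        29.9519
  8         5.00         4.1847        33.4775
  9       505.00       413.3534     3,720.1807
  Σ                    449.5893     3,879.0117
P = 449.5893; Macaulay duration = 3,879.0117 / 449.5893 = 8.62790 years.
Modified duration = D_Mac / (1 + y) = 8.62790 / 1.0225 = 8.43804 years.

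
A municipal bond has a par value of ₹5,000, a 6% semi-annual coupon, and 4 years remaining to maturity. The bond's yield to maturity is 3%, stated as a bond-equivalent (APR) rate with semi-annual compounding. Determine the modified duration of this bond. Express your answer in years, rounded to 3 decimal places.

Periodic yield y = 0.015. First find Macaulay duration:
  t   CF        PV=CF/(1+0.015)^t    t·PV
  1       150.00       147.7833       147.7833
  2       150.00       145.5993       291.1985
  3       150.00       143.4475       430.3426
  4       150.00       141.3276       565.3105
  5       150.00       139.2390       696.1952
  6       150.00       137.1813       823.0880
  7       150.00       135.1540       946.0781
  8     5,150.00     4,571.7123    36,573.6983
  Σ                  5,561.4444    40,473.6946
P = 5,561.4444; Macaulay duration = 40,473.6946 / 5,561.4444 = 7.27755 half-year periods = 3.63878 years.
Modified duration = D_Mac / (1 + y) = 3.63878 / 1.015 = 3.58500 years.

3.585 years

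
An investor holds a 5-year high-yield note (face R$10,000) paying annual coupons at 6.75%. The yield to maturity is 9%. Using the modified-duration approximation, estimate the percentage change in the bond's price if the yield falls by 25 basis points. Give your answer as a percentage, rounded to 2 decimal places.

+1.00%

Periodic yield y = 0.09. Modified duration first:
  t   CF        PV=CF/(1+0.09)^t    t·PV
  1       675.00       619.2661       619.2661
  2       675.00       568.1340     1,136.2680
  3       675.00       521.2238     1,563.6715
  4       675.00       478.1870     1,912.7481
  5    10,675.00     6,938.0175    34,690.0877
  Σ                  9,124.8285    39,922.0414
P = 9,124.8285; D_Mac = 4.37510 yrs; D_mod = 4.37510/(1+0.09) = 4.01385 yrs.
ΔP/P ≈ -D_mod · Δy = -4.01385 × (-0.0025) = +0.010035 = +1.0035%.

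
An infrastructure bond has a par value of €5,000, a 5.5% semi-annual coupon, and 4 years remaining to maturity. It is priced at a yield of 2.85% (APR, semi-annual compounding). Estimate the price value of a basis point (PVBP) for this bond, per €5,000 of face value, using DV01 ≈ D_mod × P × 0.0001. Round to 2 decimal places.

Periodic yield y = 0.01425.
  t   CF        PV=CF/(1+0.01425)^t    t·PV
  1       137.50       135.5682       135.5682
  2       137.50       133.6634       267.3269
  3       137.50       131.7855       395.3565
  4       137.50       129.9339       519.7358
  5       137.50       128.1084       640.5420
  6       137.50       126.3085       757.8510
  7       137.50       124.5339       871.7373
  8     5,137.50     4,587.6651    36,701.3205
  Σ                  5,497.5669    40,289.4383
P = 5,497.5669; D_Mac = 7.32859 half-year periods = 3.66430 yrs; D_mod = 3.61281 yrs.
DV01 ≈ 3.61281 × 5,497.5669 × 0.0001 = 1.986169.

€1.99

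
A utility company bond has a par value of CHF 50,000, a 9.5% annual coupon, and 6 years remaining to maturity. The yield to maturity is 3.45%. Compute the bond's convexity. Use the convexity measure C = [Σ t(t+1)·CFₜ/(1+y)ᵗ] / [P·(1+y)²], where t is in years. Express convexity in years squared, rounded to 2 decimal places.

With y = 0.0345:
  t   CF        PV=CF/(1+0.0345)^t    t·PV        t(t+1)·PV
  1     4,750.00     4,591.5901     4,591.5901       9,183.1803
  2     4,750.00     4,438.4632     8,876.9263      26,630.7790
  3     4,750.00     4,290.4429    12,871.3286      51,485.3146
  4     4,750.00     4,147.3590    16,589.4360      82,947.1799
  5     4,750.00     4,009.0469    20,045.2344     120,271.4064
  6    54,750.00    44,668.4779   268,010.8671   1,876,076.0700
  Σ                 66,145.3799   330,985.3826   2,166,593.9301
P = 66,145.3799.
Convexity = Σ t(t+1)·PV / [P·(1+y)²] = 2,166,593.9301 / (66,145.3799 × 1.070190) = 30.60674.

30.61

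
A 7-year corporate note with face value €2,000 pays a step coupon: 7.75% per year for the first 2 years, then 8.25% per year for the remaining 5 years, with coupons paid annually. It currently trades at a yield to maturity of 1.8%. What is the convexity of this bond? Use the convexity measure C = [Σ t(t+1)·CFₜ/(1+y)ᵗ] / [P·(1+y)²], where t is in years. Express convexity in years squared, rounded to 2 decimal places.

42.37

With y = 0.018:
  t   CF        PV=CF/(1+0.018)^t    t·PV        t(t+1)·PV
  1       155.00       152.2593       152.2593         304.5187
  2       155.00       149.5671       299.1342         897.4027
  3       165.00       156.4014       469.2042       1,876.8167
  4       165.00       153.6359       614.5438       3,072.7189
  5       165.00       150.9194       754.5970       4,527.5818
  6       165.00       148.2509       889.5053       6,226.5369
  7     2,165.00     1,910.8362    13,375.8532     107,006.8258
  Σ                  2,821.8702    16,555.0970     123,912.4015
P = 2,821.8702.
Convexity = Σ t(t+1)·PV / [P·(1+y)²] = 123,912.4015 / (2,821.8702 × 1.036324) = 42.37231.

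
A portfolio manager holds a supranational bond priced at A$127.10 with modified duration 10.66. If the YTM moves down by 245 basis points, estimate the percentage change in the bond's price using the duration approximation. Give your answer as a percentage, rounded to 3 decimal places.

+26.117%

Duration approximation: ΔP/P ≈ -D_mod · Δy = -10.66 × (-0.0245) = +0.261170.
As a percentage: +26.1170%.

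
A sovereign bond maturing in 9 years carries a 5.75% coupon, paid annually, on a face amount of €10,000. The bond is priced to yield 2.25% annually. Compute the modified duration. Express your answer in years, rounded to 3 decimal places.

Periodic yield y = 0.0225. First find Macaulay duration:
  t   CF        PV=CF/(1+0.0225)^t    t·PV
  1       575.00       562.3472       562.3472
  2       575.00       549.9728     1,099.9456
  3       575.00       537.8707     1,613.6121
  4       575.00       526.0349     2,104.1397
  5       575.00       514.4596     2,572.2979
  6       575.00       503.1390     3,018.8337
  7       575.00       492.0674     3,444.4721
  8       575.00       481.2395     3,849.9164
  9    10,575.00     8,655.8660    77,902.7942
  Σ                 12,822.9972    96,168.3590
P = 12,822.9972; Macaulay duration = 96,168.3590 / 12,822.9972 = 7.49968 years.
Modified duration = D_Mac / (1 + y) = 7.49968 / 1.0225 = 7.33465 years.

7.335 years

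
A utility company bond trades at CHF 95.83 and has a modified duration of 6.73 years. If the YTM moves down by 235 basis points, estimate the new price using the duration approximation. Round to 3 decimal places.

Duration approximation: ΔP/P ≈ -D_mod · Δy = -6.73 × (-0.0235) = +0.158155.
New price ≈ 95.83 × (1 + 0.158155) = 110.98599365.

CHF 110.986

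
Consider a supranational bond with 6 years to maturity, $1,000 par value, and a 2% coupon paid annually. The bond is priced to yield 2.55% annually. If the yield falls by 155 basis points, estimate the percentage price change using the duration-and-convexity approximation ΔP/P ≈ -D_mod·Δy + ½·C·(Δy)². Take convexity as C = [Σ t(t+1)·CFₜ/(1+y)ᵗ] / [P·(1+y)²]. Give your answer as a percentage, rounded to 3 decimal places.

With y = 0.0255:
  t   CF        PV=CF/(1+0.0255)^t    t·PV        t(t+1)·PV
  1        20.00        19.5027        19.5027          39.0054
  2        20.00        19.0177        38.0355         114.1064
  3        20.00        18.5448        55.6345         222.5380
  4        20.00        18.0837        72.3348         361.6740
  5        20.00        17.6340        88.1702         529.0210
  6     1,020.00       876.9729     5,261.8375      36,832.8627
  Σ                    969.7559     5,535.5152      38,099.2075
P = 969.7559; D_Mac = 5.70815 yrs; D_mod = 5.56621 yrs; C = 37.35788.
Duration effect: -5.56621 × (-0.0155) = +0.086276
Convexity effect: 0.5 × 37.35788 × (-0.0155)² = +0.0044876
ΔP/P ≈ +0.086276 + 0.0044876 = +0.090764 = +9.0764%.

+9.076%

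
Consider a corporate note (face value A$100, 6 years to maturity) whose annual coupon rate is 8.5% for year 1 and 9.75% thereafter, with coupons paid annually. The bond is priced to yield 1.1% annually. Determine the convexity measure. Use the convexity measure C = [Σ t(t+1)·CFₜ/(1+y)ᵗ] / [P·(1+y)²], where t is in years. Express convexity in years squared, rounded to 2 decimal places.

With y = 0.011:
  t   CF        PV=CF/(1+0.011)^t    t·PV        t(t+1)·PV
  1         8.50         8.4075         8.4075          16.8150
  2         9.75         9.5390        19.0780          57.2339
  3         9.75         9.4352        28.3056         113.2224
  4         9.75         9.3325        37.3302         186.6509
  5         9.75         9.2310        46.1550         276.9301
  6       109.75       102.7774       616.6644       4,316.6505
  Σ                    148.7226       755.9406       4,967.5028
P = 148.7226.
Convexity = Σ t(t+1)·PV / [P·(1+y)²] = 4,967.5028 / (148.7226 × 1.022121) = 32.67824.

32.68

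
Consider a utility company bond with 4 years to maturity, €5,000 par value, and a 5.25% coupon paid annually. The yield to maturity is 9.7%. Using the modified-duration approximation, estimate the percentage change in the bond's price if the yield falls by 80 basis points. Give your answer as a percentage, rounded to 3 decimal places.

Periodic yield y = 0.097. Modified duration first:
  t   CF        PV=CF/(1+0.097)^t    t·PV
  1       262.50       239.2890       239.2890
  2       262.50       218.1303       436.2607
  3       262.50       198.8426       596.5278
  4     5,262.50     3,633.8383    14,535.3532
  Σ                  4,290.1002    15,807.4306
P = 4,290.1002; D_Mac = 3.68463 yrs; D_mod = 3.68463/(1+0.097) = 3.35882 yrs.
ΔP/P ≈ -D_mod · Δy = -3.35882 × (-0.008) = +0.026871 = +2.6871%.

+2.687%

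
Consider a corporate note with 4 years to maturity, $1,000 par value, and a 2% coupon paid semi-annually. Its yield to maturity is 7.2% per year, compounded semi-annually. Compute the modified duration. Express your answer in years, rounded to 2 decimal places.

3.71 years

Periodic yield y = 0.036. First find Macaulay duration:
  t   CF        PV=CF/(1+0.036)^t    t·PV
  1        10.00         9.6525         9.6525
  2        10.00         9.3171        18.6342
  3        10.00         8.9933        26.9800
  4        10.00         8.6808        34.7233
  5        10.00         8.3792        41.8959
  6        10.00         8.0880        48.5280
  7        10.00         7.8070        54.6487
  8     1,010.00       761.1028     6,088.8226
  Σ                    822.0207     6,323.8851
P = 822.0207; Macaulay duration = 6,323.8851 / 822.0207 = 7.69310 half-year periods = 3.84655 years.
Modified duration = D_Mac / (1 + y) = 3.84655 / 1.036 = 3.71288 years.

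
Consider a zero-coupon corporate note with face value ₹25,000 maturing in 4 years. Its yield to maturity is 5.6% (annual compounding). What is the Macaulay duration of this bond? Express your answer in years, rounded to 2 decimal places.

4.00 years

A zero-coupon bond has a single cash flow at maturity, so its Macaulay duration equals its maturity: 4 years.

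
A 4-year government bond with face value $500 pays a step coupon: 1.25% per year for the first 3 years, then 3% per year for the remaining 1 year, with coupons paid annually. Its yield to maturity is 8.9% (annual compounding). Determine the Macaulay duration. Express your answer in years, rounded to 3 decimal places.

3.915 years

Periodic yield y = 0.089. Discount each cash flow and weight by its year:
  t   CF        PV=CF/(1+0.089)^t    t·PV
  1         6.25         5.7392         5.7392
  2         6.25         5.2702        10.5403
  3         6.25         4.8395        14.5184
  4       515.00       366.1809     1,464.7237
  Σ                    382.0297     1,495.5216
Price P = Σ PV = 382.0297.
Macaulay duration = Σ(t·PV) / P = 1,495.5216 / 382.0297 = 3.91467 years.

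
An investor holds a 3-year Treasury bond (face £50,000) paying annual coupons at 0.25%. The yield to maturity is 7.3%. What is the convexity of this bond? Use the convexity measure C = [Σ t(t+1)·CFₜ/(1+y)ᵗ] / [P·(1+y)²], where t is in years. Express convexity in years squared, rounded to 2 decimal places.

10.38

With y = 0.073:
  t   CF        PV=CF/(1+0.073)^t    t·PV        t(t+1)·PV
  1       125.00       116.4958       116.4958         232.9916
  2       125.00       108.5702       217.1404         651.4211
  3    50,125.00    40,574.6909   121,724.0726     486,896.2905
  Σ                 40,799.7569   122,057.7088     487,780.7032
P = 40,799.7569.
Convexity = Σ t(t+1)·PV / [P·(1+y)²] = 487,780.7032 / (40,799.7569 × 1.151329) = 10.38407.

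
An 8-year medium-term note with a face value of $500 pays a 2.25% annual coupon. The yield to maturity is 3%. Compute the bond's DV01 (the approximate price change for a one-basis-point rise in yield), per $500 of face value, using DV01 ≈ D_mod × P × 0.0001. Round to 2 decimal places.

Periodic yield y = 0.03.
  t   CF        PV=CF/(1+0.03)^t    t·PV
  1        11.25        10.9223        10.9223
  2        11.25        10.6042        21.2084
  3        11.25        10.2953        30.8860
  4        11.25         9.9955        39.9819
  5        11.25         9.7043        48.5217
  6        11.25         9.4217        56.5302
  7        11.25         9.1473        64.0310
  8       511.25       403.5855     3,228.6838
  Σ                    473.6762     3,500.7653
P = 473.6762; D_Mac = 7.39063 yrs; D_mod = 7.17537 yrs.
DV01 ≈ 7.17537 × 473.6762 × 0.0001 = 0.339880.

$0.34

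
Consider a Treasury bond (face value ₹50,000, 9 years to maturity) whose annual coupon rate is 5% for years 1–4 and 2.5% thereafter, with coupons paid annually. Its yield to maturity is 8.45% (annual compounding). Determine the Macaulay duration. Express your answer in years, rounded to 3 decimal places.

7.276 years

Periodic yield y = 0.0845. Discount each cash flow and weight by its year:
  t   CF        PV=CF/(1+0.0845)^t    t·PV
  1     2,500.00     2,305.2098     2,305.2098
  2     2,500.00     2,125.5968     4,251.1937
  3     2,500.00     1,959.9786     5,879.9359
  4     2,500.00     1,807.2648     7,229.0591
  5     1,250.00       833.2249     4,166.1244
  6     1,250.00       768.3033     4,609.8195
  7     1,250.00       708.4401     4,959.0805
  8     1,250.00       653.2412     5,225.9295
  9    51,250.00    24,696.0709   222,264.6377
  Σ                 35,857.3303   260,890.9902
Price P = Σ PV = 35,857.3303.
Macaulay duration = Σ(t·PV) / P = 260,890.9902 / 35,857.3303 = 7.27581 years.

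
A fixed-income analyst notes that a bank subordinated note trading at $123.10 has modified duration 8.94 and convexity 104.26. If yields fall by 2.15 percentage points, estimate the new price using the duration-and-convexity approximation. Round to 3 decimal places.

$149.727

Duration effect: -D_mod·Δy = -8.94 × (-0.0215) = +0.192210
Convexity effect: ½·C·(Δy)² = 0.5 × 104.26 × (-0.0215)² = +0.0240970925
ΔP/P ≈ +0.192210 + 0.0240970925 = +0.2163070925
New price ≈ 123.10 × (1 + 0.2163070925) = 149.72740308675.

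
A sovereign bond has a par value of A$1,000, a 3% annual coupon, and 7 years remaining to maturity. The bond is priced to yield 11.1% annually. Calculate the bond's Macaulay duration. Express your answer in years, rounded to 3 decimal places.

6.223 years

Periodic yield y = 0.111. Discount each cash flow and weight by its year:
  t   CF        PV=CF/(1+0.111)^t    t·PV
  1        30.00        27.0027        27.0027
  2        30.00        24.3049        48.6097
  3        30.00        21.8766        65.6297
  4        30.00        19.6909        78.7635
  5        30.00        17.7236        88.6178
  6        30.00        15.9528        95.7168
  7     1,030.00       492.9908     3,450.9356
  Σ                    619.5422     3,855.2758
Price P = Σ PV = 619.5422.
Macaulay duration = Σ(t·PV) / P = 3,855.2758 / 619.5422 = 6.22278 years.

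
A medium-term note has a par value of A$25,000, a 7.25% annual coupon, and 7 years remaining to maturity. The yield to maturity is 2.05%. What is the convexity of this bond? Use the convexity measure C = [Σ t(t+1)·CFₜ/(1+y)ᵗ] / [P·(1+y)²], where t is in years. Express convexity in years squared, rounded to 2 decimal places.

With y = 0.0205:
  t   CF        PV=CF/(1+0.0205)^t    t·PV        t(t+1)·PV
  1     1,812.50     1,776.0902     1,776.0902       3,552.1803
  2     1,812.50     1,740.4117     3,480.8234      10,442.4703
  3     1,812.50     1,705.4500     5,116.3500      20,465.3998
  4     1,812.50     1,671.1906     6,684.7623      33,423.8116
  5     1,812.50     1,637.6194     8,188.0969      49,128.5815
  6     1,812.50     1,604.7226     9,628.3354      67,398.3479
  7    26,812.50    23,261.9569   162,833.6981   1,302,669.5847
  Σ                 33,397.4413   197,708.1563   1,487,080.3762
P = 33,397.4413.
Convexity = Σ t(t+1)·PV / [P·(1+y)²] = 1,487,080.3762 / (33,397.4413 × 1.041420) = 42.75582.

42.76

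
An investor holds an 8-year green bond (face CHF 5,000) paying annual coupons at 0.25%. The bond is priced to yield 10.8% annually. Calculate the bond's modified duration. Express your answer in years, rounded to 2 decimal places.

7.12 years

Periodic yield y = 0.108. First find Macaulay duration:
  t   CF        PV=CF/(1+0.108)^t    t·PV
  1        12.50        11.2816        11.2816
  2        12.50        10.1819        20.3639
  3        12.50         9.1895        27.5684
  4        12.50         8.2938        33.1750
  5        12.50         7.4853        37.4267
  6        12.50         6.7557        40.5343
  7        12.50         6.0972        42.6805
  8     5,012.50     2,206.6645    17,653.3158
  Σ                  2,265.9495    17,866.3462
P = 2,265.9495; Macaulay duration = 17,866.3462 / 2,265.9495 = 7.88471 years.
Modified duration = D_Mac / (1 + y) = 7.88471 / 1.108 = 7.11616 years.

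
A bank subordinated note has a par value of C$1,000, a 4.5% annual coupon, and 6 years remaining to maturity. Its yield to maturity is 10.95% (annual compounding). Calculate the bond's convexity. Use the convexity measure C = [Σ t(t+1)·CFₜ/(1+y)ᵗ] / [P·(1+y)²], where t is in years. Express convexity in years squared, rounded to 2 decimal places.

28.64

With y = 0.1095:
  t   CF        PV=CF/(1+0.1095)^t    t·PV        t(t+1)·PV
  1        45.00        40.5588        40.5588          81.1176
  2        45.00        36.5559        73.1119         219.3356
  3        45.00        32.9481        98.8443         395.3774
  4        45.00        29.6964       118.7855         593.9273
  5        45.00        26.7655       133.8277         802.9661
  6     1,045.00       560.2121     3,361.2723      23,528.9064
  Σ                    726.7368     3,826.4005      25,621.6304
P = 726.7368.
Convexity = Σ t(t+1)·PV / [P·(1+y)²] = 25,621.6304 / (726.7368 × 1.230990) = 28.64013.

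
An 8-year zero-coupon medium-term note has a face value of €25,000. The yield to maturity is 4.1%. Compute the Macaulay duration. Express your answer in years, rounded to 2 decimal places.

A zero-coupon bond has a single cash flow at maturity, so its Macaulay duration equals its maturity: 8 years.

8.00 years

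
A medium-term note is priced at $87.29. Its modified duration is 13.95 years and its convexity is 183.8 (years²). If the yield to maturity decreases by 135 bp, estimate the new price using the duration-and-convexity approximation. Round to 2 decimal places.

$105.19

Duration effect: -D_mod·Δy = -13.95 × (-0.0135) = +0.188325
Convexity effect: ½·C·(Δy)² = 0.5 × 183.8 × (-0.0135)² = +0.016748775
ΔP/P ≈ +0.188325 + 0.016748775 = +0.205073775
New price ≈ 87.29 × (1 + 0.205073775) = 105.19088981975.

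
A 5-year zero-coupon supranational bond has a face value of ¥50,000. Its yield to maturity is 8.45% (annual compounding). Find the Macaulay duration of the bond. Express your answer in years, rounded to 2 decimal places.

A zero-coupon bond has a single cash flow at maturity, so its Macaulay duration equals its maturity: 5 years.

5.00 years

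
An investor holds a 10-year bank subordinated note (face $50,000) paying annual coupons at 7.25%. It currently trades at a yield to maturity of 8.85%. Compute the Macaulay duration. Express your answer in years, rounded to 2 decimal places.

7.29 years

Periodic yield y = 0.0885. Discount each cash flow and weight by its year:
  t   CF        PV=CF/(1+0.0885)^t    t·PV
  1     3,625.00     3,330.2710     3,330.2710
  2     3,625.00     3,059.5048     6,119.0097
  3     3,625.00     2,810.7532     8,432.2595
  4     3,625.00     2,582.2262    10,328.9047
  5     3,625.00     2,372.2794    11,861.3972
  6     3,625.00     2,179.4023    13,076.4140
  7     3,625.00     2,002.2070    14,015.4491
  8     3,625.00     1,839.4185    14,715.3478
  9     3,625.00     1,689.8654    15,208.7885
  10   53,625.00    22,965.8737   229,658.7366
  Σ                 44,831.8015   326,746.5780
Price P = Σ PV = 44,831.8015.
Macaulay duration = Σ(t·PV) / P = 326,746.5780 / 44,831.8015 = 7.28828 years.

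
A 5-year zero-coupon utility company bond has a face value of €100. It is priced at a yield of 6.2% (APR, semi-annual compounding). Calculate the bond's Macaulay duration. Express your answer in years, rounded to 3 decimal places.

A zero-coupon bond has a single cash flow at maturity, so its Macaulay duration equals its maturity: 5 years.
(Equivalently: 10 semi-annual periods ÷ 2 = 5 years.)

5.000 years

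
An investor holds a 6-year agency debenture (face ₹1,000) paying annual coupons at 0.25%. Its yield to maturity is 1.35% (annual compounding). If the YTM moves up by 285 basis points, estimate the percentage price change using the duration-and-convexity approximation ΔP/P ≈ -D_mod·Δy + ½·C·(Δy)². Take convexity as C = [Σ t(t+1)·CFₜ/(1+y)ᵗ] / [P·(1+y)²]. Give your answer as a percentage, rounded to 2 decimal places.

With y = 0.0135:
  t   CF        PV=CF/(1+0.0135)^t    t·PV        t(t+1)·PV
  1         2.50         2.4667         2.4667           4.9334
  2         2.50         2.4338         4.8677          14.6031
  3         2.50         2.4014         7.2043          28.8171
  4         2.50         2.3694         9.4777          47.3887
  5         2.50         2.3379        11.6894          70.1362
  6     1,002.50       925.0003     5,550.0017      38,850.0117
  Σ                    937.0096     5,585.7074      39,015.8902
P = 937.0096; D_Mac = 5.96121 yrs; D_mod = 5.88180 yrs; C = 40.53685.
Duration effect: -5.88180 × (+0.0285) = -0.167631
Convexity effect: 0.5 × 40.53685 × (0.0285)² = +0.0164630
ΔP/P ≈ -0.167631 + 0.0164630 = -0.151168 = -15.1168%.

-15.12%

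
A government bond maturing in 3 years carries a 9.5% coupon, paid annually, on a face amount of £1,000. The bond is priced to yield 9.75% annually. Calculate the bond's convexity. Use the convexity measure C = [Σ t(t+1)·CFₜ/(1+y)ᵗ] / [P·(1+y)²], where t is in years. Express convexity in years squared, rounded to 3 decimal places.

8.844

With y = 0.0975:
  t   CF        PV=CF/(1+0.0975)^t    t·PV        t(t+1)·PV
  1        95.00        86.5604        86.5604         173.1207
  2        95.00        78.8705       157.7410         473.2229
  3     1,095.00       828.3245     2,484.9736       9,939.8946
  Σ                    993.7554     2,729.2750      10,586.2383
P = 993.7554.
Convexity = Σ t(t+1)·PV / [P·(1+y)²] = 10,586.2383 / (993.7554 × 1.204506) = 8.84409.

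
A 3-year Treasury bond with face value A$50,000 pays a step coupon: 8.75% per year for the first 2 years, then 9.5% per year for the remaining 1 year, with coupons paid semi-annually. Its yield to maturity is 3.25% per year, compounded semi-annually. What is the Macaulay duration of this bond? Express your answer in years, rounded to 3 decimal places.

2.727 years

Periodic yield y = 0.01625. Discount each cash flow and weight by its period:
  t   CF        PV=CF/(1+0.01625)^t    t·PV
  1     2,187.50     2,152.5215     2,152.5215
  2     2,187.50     2,118.1024     4,236.2047
  3     2,187.50     2,084.2336     6,252.7007
  4     2,187.50     2,050.9063     8,203.6254
  5     2,375.00     2,191.0930    10,955.4652
  6    52,375.00    47,546.7333   285,280.4000
  Σ                 58,143.5902   317,080.9175
Price P = Σ PV = 58,143.5902.
Macaulay duration = Σ(t·PV) / P = 317,080.9175 / 58,143.5902 = 5.45341 half-year periods.
In years: 5.45341 / 2 = 2.72671 years.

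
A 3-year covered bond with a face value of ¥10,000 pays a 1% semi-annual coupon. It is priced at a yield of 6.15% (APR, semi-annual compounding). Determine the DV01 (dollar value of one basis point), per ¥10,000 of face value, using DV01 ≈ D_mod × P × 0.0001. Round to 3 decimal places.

Periodic yield y = 0.03075.
  t   CF        PV=CF/(1+0.03075)^t    t·PV
  1        50.00        48.5084        48.5084
  2        50.00        47.0612        94.1225
  3        50.00        45.6573       136.9718
  4        50.00        44.2952       177.1808
  5        50.00        42.9738       214.8688
  6    10,050.00     8,380.0382    50,280.2295
  Σ                  8,608.5341    50,951.8817
P = 8,608.5341; D_Mac = 5.91876 half-year periods = 2.95938 yrs; D_mod = 2.87110 yrs.
DV01 ≈ 2.87110 × 8,608.5341 × 0.0001 = 2.471593.

¥2.472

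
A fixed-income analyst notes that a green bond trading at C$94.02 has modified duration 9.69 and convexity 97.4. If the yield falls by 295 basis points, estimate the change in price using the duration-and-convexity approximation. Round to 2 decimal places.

Duration effect: -D_mod·Δy = -9.69 × (-0.0295) = +0.285855
Convexity effect: ½·C·(Δy)² = 0.5 × 97.4 × (-0.0295)² = +0.042381175
ΔP/P ≈ +0.285855 + 0.042381175 = +0.328236175
ΔP ≈ 94.02 × (+0.328236175) = +30.8607651735.

+C$30.86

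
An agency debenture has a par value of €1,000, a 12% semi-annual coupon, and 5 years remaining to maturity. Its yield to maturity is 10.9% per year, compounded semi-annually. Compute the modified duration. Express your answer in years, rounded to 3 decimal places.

Periodic yield y = 0.0545. First find Macaulay duration:
  t   CF        PV=CF/(1+0.0545)^t    t·PV
  1        60.00        56.8990        56.8990
  2        60.00        53.9583       107.9166
  3        60.00        51.1695       153.5086
  4        60.00        48.5249       194.0997
  5        60.00        46.0170       230.0850
  6        60.00        43.6387       261.8322
  7        60.00        41.3833       289.6831
  8        60.00        39.2445       313.9558
  9        60.00        37.2162       334.9458
  10    1,060.00       623.5051     6,235.0512
  Σ                  1,041.5565     8,177.9770
P = 1,041.5565; Macaulay duration = 8,177.9770 / 1,041.5565 = 7.85169 half-year periods = 3.92584 years.
Modified duration = D_Mac / (1 + y) = 3.92584 / 1.0545 = 3.72294 years.

3.723 years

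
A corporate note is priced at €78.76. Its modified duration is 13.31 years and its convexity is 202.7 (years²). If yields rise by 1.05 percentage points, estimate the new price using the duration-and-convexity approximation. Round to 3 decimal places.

Duration effect: -D_mod·Δy = -13.31 × (+0.0105) = -0.139755
Convexity effect: ½·C·(Δy)² = 0.5 × 202.7 × (0.0105)² = +0.0111738375
ΔP/P ≈ -0.139755 + 0.0111738375 = -0.1285811625
New price ≈ 78.76 × (1 - 0.1285811625) = 68.6329476415.

€68.633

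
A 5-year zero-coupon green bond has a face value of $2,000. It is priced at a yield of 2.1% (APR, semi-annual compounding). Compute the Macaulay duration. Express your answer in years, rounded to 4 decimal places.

A zero-coupon bond has a single cash flow at maturity, so its Macaulay duration equals its maturity: 5 years.
(Equivalently: 10 semi-annual periods ÷ 2 = 5 years.)

5.0000 years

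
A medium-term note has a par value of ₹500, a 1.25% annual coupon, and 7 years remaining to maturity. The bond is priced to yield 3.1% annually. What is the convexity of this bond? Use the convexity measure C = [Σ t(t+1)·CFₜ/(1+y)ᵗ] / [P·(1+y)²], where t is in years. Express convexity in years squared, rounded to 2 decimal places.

With y = 0.031:
  t   CF        PV=CF/(1+0.031)^t    t·PV        t(t+1)·PV
  1         6.25         6.0621         6.0621          12.1242
  2         6.25         5.8798        11.7596          35.2788
  3         6.25         5.7030        17.1090          68.4361
  4         6.25         5.5315        22.1261         110.6306
  5         6.25         5.3652        26.8260         160.9563
  6         6.25         5.2039        31.2233         218.5633
  7       506.25       408.8409     2,861.8866      22,895.0927
  Σ                    442.5865     2,976.9928      23,501.0820
P = 442.5865.
Convexity = Σ t(t+1)·PV / [P·(1+y)²] = 23,501.0820 / (442.5865 × 1.062961) = 49.95425.

49.95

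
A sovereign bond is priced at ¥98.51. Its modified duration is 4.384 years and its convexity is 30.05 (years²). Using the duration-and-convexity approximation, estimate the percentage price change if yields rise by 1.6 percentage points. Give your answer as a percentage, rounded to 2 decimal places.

-6.63%

Duration effect: -D_mod·Δy = -4.384 × (+0.016) = -0.070144
Convexity effect: ½·C·(Δy)² = 0.5 × 30.05 × (0.016)² = +0.0038464
ΔP/P ≈ -0.070144 + 0.0038464 = -0.0662976
= -6.62976%.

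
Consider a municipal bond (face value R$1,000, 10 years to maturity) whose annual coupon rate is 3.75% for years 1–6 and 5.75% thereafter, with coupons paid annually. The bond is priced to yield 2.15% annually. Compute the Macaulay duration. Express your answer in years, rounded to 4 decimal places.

8.6236 years

Periodic yield y = 0.0215. Discount each cash flow and weight by its year:
  t   CF        PV=CF/(1+0.0215)^t    t·PV
  1        37.50        36.7107        36.7107
  2        37.50        35.9381        71.8761
  3        37.50        35.1816       105.5449
  4        37.50        34.4412       137.7646
  5        37.50        33.7163       168.5813
  6        37.50        33.0066       198.0397
  7        57.50        49.5449       346.8145
  8        57.50        48.5021       388.0171
  9        57.50        47.4813       427.3316
  10    1,057.50       854.8633     8,548.6329
  Σ                  1,209.3861    10,429.3135
Price P = Σ PV = 1,209.3861.
Macaulay duration = Σ(t·PV) / P = 10,429.3135 / 1,209.3861 = 8.62364 years.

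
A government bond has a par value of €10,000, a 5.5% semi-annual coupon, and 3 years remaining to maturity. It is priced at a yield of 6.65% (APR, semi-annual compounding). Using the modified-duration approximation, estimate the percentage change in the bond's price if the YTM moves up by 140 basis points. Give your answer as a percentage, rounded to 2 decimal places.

-3.80%

Periodic yield y = 0.03325. Modified duration first:
  t   CF        PV=CF/(1+0.03325)^t    t·PV
  1       275.00       266.1505       266.1505
  2       275.00       257.5858       515.1715
  3       275.00       249.2967       747.8900
  4       275.00       241.2743       965.0971
  5       275.00       233.5101     1,167.5504
  6    10,275.00     8,444.0218    50,664.1309
  Σ                  9,691.8391    54,325.9904
P = 9,691.8391; D_Mac = 5.60533 half-year periods = 2.80267 yrs; D_mod = 2.80267/(1+0.03325) = 2.71248 yrs.
ΔP/P ≈ -D_mod · Δy = -2.71248 × (+0.014) = -0.037975 = -3.7975%.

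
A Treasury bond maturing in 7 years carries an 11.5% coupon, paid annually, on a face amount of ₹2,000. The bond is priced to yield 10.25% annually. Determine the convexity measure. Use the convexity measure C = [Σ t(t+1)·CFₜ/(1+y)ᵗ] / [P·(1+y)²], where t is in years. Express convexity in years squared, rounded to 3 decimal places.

30.807

With y = 0.1025:
  t   CF        PV=CF/(1+0.1025)^t    t·PV        t(t+1)·PV
  1       230.00       208.6168       208.6168         417.2336
  2       230.00       189.2216       378.4431       1,135.3294
  3       230.00       171.6295       514.8886       2,059.5545
  4       230.00       155.6731       622.6922       3,113.4611
  5       230.00       141.2000       706.0002       4,236.0014
  6       230.00       128.0726       768.4356       5,379.0495
  7     2,230.00     1,126.3015     7,884.1107      63,072.8860
  Σ                  2,120.7151    11,083.1874      79,413.5154
P = 2,120.7151.
Convexity = Σ t(t+1)·PV / [P·(1+y)²] = 79,413.5154 / (2,120.7151 × 1.215506) = 30.80739.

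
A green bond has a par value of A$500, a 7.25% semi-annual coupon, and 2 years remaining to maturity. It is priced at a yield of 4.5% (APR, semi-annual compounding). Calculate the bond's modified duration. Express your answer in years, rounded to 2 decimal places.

1.86 years

Periodic yield y = 0.0225. First find Macaulay duration:
  t   CF        PV=CF/(1+0.0225)^t    t·PV
  1       18.125        17.7262        17.7262
  2       18.125        17.3361        34.6722
  3       18.125        16.9546        50.8639
  4      518.125       474.0032     1,896.0128
  Σ                    526.0201     1,999.2751
P = 526.0201; Macaulay duration = 1,999.2751 / 526.0201 = 3.80076 half-year periods = 1.90038 years.
Modified duration = D_Mac / (1 + y) = 1.90038 / 1.0225 = 1.85856 years.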